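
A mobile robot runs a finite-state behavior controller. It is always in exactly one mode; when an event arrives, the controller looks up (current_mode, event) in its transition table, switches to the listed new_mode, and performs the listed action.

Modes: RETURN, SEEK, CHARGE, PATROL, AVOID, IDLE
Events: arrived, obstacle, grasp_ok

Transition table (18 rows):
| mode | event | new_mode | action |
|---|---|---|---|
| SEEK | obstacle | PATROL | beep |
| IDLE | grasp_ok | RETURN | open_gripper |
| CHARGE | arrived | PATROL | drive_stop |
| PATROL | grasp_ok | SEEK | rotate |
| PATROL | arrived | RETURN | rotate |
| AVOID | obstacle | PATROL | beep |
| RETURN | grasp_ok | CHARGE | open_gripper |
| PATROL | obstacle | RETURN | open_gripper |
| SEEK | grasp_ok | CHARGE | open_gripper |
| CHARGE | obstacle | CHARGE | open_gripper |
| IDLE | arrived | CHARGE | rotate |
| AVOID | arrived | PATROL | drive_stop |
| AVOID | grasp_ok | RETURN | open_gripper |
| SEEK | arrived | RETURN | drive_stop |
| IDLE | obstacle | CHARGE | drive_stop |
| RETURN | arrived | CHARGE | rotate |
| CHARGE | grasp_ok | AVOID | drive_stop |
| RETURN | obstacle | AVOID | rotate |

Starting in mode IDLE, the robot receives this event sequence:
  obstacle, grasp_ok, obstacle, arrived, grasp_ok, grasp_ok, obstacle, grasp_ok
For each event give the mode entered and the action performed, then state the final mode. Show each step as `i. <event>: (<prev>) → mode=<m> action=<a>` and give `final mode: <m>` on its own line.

1. obstacle: (IDLE) → mode=CHARGE action=drive_stop
2. grasp_ok: (CHARGE) → mode=AVOID action=drive_stop
3. obstacle: (AVOID) → mode=PATROL action=beep
4. arrived: (PATROL) → mode=RETURN action=rotate
5. grasp_ok: (RETURN) → mode=CHARGE action=open_gripper
6. grasp_ok: (CHARGE) → mode=AVOID action=drive_stop
7. obstacle: (AVOID) → mode=PATROL action=beep
8. grasp_ok: (PATROL) → mode=SEEK action=rotate

final mode: SEEK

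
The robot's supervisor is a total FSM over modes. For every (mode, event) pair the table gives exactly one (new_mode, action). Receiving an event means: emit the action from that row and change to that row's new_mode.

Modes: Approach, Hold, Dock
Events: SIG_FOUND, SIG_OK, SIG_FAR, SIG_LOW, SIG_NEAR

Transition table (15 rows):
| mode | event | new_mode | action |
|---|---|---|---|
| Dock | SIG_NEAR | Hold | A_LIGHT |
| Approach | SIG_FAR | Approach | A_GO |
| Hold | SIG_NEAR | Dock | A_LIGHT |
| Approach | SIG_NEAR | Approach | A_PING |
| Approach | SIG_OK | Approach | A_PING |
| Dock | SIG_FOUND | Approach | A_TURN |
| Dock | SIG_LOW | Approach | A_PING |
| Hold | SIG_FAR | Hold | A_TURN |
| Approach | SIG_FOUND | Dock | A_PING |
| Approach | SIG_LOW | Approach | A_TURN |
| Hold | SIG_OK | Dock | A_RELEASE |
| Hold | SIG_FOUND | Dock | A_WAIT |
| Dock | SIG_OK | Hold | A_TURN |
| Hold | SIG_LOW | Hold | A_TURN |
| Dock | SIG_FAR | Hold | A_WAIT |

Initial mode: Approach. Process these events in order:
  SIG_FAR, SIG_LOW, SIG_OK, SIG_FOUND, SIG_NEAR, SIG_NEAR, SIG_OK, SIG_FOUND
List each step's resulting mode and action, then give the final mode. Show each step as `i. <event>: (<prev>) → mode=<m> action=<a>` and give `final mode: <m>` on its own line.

final mode: Dock

1. SIG_FAR: (Approach) → mode=Approach action=A_GO
2. SIG_LOW: (Approach) → mode=Approach action=A_TURN
3. SIG_OK: (Approach) → mode=Approach action=A_PING
4. SIG_FOUND: (Approach) → mode=Dock action=A_PING
5. SIG_NEAR: (Dock) → mode=Hold action=A_LIGHT
6. SIG_NEAR: (Hold) → mode=Dock action=A_LIGHT
7. SIG_OK: (Dock) → mode=Hold action=A_TURN
8. SIG_FOUND: (Hold) → mode=Dock action=A_WAIT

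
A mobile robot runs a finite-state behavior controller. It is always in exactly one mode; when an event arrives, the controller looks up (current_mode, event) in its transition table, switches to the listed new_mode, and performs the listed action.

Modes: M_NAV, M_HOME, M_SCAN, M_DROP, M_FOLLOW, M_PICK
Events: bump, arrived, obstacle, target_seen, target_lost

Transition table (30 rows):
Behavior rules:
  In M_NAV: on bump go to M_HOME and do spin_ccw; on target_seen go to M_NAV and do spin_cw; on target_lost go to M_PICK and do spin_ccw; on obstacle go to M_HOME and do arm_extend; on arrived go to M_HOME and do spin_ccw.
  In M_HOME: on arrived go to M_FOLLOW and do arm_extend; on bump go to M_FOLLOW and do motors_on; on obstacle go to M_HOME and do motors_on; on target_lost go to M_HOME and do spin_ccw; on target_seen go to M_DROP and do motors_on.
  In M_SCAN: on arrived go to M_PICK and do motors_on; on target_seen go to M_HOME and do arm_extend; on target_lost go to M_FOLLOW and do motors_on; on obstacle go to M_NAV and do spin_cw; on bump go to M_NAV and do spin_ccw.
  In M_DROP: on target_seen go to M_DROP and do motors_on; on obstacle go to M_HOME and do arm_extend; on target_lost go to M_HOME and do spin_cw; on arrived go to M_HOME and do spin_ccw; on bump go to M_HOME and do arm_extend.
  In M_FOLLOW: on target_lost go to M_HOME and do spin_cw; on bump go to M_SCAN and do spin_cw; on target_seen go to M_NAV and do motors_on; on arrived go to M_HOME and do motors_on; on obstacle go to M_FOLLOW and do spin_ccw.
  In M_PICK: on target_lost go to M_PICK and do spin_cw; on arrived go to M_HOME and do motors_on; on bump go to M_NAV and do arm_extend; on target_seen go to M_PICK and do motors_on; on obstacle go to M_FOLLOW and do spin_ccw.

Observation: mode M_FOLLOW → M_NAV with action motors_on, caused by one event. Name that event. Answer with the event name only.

try bump: (M_FOLLOW, bump) → (M_SCAN, spin_cw)
try arrived: (M_FOLLOW, arrived) → (M_HOME, motors_on)
try obstacle: (M_FOLLOW, obstacle) → (M_FOLLOW, spin_ccw)
try target_seen: (M_FOLLOW, target_seen) → (M_NAV, motors_on)  ← matches
try target_lost: (M_FOLLOW, target_lost) → (M_HOME, spin_cw)

target_seen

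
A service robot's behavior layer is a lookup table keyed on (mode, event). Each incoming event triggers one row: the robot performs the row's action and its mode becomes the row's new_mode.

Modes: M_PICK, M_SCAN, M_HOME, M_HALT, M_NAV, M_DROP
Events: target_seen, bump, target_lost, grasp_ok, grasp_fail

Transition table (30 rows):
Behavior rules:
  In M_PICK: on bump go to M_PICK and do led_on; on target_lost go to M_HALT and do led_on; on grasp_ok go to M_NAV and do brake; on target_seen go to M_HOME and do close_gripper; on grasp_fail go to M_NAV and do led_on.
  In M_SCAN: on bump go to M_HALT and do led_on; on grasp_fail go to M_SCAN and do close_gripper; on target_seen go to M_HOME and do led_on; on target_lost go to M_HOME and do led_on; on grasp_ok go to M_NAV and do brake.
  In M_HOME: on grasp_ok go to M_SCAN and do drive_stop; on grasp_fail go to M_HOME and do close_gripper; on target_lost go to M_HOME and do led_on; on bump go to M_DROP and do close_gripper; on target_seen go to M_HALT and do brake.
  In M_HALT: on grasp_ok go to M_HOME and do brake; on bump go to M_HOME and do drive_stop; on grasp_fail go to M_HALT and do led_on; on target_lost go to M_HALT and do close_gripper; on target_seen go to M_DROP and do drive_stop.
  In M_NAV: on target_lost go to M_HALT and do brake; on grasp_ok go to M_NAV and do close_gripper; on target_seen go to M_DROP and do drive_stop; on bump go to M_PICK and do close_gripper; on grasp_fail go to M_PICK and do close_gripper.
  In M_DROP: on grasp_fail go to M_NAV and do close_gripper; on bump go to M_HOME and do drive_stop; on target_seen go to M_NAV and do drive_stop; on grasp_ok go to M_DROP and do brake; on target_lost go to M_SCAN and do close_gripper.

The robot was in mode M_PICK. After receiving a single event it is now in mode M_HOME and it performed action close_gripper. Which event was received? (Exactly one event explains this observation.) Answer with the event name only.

try target_seen: (M_PICK, target_seen) → (M_HOME, close_gripper)  ← matches
try bump: (M_PICK, bump) → (M_PICK, led_on)
try target_lost: (M_PICK, target_lost) → (M_HALT, led_on)
try grasp_ok: (M_PICK, grasp_ok) → (M_NAV, brake)
try grasp_fail: (M_PICK, grasp_fail) → (M_NAV, led_on)

target_seen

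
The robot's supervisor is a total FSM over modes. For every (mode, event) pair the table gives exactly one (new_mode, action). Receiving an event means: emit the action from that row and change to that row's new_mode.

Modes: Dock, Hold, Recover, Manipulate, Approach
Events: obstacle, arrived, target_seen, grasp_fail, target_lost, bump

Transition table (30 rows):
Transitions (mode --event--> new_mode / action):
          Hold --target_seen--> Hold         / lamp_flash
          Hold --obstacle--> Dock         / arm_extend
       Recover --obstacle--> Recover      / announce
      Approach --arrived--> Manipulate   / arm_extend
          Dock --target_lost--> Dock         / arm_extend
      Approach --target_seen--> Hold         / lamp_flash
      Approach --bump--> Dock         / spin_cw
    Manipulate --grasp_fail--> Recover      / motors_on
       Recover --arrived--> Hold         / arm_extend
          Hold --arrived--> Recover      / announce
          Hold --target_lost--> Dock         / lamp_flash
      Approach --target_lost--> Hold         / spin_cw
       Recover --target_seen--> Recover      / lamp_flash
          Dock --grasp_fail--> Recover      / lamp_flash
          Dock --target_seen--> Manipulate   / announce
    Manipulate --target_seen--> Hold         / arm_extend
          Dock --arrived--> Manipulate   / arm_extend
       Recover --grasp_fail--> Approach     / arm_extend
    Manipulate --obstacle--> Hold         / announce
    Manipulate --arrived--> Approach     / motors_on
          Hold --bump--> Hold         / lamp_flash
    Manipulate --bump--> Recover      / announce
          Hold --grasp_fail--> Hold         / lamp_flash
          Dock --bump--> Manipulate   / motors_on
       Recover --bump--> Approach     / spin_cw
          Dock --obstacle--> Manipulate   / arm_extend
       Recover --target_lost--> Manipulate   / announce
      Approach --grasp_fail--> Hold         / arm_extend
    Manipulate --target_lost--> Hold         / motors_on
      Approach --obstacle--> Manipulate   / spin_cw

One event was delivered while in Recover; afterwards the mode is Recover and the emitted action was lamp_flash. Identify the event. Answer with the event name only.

target_seen

try obstacle: (Recover, obstacle) → (Recover, announce)
try arrived: (Recover, arrived) → (Hold, arm_extend)
try target_seen: (Recover, target_seen) → (Recover, lamp_flash)  ← matches
try grasp_fail: (Recover, grasp_fail) → (Approach, arm_extend)
try target_lost: (Recover, target_lost) → (Manipulate, announce)
try bump: (Recover, bump) → (Approach, spin_cw)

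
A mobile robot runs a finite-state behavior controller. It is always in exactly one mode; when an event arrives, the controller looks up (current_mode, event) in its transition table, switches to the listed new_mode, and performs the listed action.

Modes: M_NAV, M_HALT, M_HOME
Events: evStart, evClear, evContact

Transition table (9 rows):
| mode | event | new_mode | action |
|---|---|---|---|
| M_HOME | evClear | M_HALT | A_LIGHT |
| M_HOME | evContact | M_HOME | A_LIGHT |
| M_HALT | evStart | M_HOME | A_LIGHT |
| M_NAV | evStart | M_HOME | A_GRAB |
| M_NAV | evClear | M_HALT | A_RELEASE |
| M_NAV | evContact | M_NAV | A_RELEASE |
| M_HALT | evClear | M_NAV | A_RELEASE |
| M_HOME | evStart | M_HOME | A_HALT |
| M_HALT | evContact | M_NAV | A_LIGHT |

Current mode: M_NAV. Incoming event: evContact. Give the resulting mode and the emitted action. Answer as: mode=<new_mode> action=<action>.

current mode = M_NAV; filter table to that mode:
  (M_NAV, evStart) → (M_HOME, A_GRAB)
  (M_NAV, evClear) → (M_HALT, A_RELEASE)
  (M_NAV, evContact) → (M_NAV, A_RELEASE)  ← event matches
event = evContact selects (M_NAV, A_RELEASE)

mode=M_NAV action=A_RELEASE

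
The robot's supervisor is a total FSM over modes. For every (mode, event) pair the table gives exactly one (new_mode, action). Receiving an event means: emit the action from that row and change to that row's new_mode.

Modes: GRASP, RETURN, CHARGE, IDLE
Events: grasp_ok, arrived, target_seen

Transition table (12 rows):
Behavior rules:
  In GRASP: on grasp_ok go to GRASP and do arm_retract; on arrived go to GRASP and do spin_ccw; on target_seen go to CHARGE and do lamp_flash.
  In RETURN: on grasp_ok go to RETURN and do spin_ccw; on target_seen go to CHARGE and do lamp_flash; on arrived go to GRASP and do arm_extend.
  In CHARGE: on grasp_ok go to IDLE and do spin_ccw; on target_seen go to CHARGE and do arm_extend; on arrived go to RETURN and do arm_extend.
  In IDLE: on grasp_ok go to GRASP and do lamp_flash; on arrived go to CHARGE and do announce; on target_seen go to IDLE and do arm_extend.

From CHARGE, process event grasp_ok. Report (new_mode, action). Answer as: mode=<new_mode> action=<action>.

mode=IDLE action=spin_ccw

current mode = CHARGE; filter table to that mode:
  (CHARGE, grasp_ok) → (IDLE, spin_ccw)  ← event matches
  (CHARGE, target_seen) → (CHARGE, arm_extend)
  (CHARGE, arrived) → (RETURN, arm_extend)
event = grasp_ok selects (IDLE, spin_ccw)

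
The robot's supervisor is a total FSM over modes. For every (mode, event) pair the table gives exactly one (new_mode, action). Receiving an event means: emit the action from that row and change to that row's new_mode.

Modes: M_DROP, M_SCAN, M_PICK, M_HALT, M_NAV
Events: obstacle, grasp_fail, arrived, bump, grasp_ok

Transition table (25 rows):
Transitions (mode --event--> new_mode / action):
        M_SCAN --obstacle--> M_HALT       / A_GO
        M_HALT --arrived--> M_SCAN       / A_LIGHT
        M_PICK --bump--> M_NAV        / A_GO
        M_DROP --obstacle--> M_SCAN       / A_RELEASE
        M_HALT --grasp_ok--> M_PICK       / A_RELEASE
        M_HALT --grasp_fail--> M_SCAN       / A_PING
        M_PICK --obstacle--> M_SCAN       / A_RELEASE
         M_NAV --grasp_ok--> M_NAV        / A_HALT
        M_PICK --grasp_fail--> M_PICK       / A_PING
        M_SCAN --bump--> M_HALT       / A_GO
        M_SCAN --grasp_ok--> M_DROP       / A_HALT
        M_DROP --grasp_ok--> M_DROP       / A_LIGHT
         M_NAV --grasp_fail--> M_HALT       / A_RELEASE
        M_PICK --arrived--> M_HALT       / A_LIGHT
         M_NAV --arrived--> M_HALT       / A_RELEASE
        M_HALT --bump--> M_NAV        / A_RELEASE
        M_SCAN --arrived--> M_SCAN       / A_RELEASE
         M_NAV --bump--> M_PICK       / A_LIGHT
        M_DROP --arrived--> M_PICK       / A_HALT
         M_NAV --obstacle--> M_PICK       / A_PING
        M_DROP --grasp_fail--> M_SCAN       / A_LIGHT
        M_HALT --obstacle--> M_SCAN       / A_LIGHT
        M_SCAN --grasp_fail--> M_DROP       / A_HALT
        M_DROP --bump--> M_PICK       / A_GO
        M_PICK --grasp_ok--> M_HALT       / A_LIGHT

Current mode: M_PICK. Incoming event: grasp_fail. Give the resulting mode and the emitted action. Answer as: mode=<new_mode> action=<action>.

current mode = M_PICK; filter table to that mode:
  (M_PICK, bump) → (M_NAV, A_GO)
  (M_PICK, obstacle) → (M_SCAN, A_RELEASE)
  (M_PICK, grasp_fail) → (M_PICK, A_PING)  ← event matches
  (M_PICK, arrived) → (M_HALT, A_LIGHT)
  (M_PICK, grasp_ok) → (M_HALT, A_LIGHT)
event = grasp_fail selects (M_PICK, A_PING)

mode=M_PICK action=A_PING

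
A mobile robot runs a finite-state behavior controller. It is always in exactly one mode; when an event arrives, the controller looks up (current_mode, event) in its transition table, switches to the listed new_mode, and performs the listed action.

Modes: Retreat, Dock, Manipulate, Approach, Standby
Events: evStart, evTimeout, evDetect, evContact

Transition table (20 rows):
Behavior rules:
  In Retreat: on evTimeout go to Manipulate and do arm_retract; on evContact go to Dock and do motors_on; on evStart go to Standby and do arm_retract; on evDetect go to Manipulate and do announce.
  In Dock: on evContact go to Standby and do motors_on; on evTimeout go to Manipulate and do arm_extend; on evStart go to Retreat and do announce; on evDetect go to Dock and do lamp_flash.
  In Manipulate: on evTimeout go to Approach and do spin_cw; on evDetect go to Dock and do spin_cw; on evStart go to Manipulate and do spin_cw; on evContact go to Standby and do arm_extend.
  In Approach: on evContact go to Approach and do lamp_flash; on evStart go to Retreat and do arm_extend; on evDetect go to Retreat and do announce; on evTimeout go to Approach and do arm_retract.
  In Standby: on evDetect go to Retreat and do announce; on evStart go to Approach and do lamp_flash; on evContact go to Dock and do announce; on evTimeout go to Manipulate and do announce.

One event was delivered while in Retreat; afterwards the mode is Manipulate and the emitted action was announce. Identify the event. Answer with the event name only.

try evStart: (Retreat, evStart) → (Standby, arm_retract)
try evTimeout: (Retreat, evTimeout) → (Manipulate, arm_retract)
try evDetect: (Retreat, evDetect) → (Manipulate, announce)  ← matches
try evContact: (Retreat, evContact) → (Dock, motors_on)

evDetect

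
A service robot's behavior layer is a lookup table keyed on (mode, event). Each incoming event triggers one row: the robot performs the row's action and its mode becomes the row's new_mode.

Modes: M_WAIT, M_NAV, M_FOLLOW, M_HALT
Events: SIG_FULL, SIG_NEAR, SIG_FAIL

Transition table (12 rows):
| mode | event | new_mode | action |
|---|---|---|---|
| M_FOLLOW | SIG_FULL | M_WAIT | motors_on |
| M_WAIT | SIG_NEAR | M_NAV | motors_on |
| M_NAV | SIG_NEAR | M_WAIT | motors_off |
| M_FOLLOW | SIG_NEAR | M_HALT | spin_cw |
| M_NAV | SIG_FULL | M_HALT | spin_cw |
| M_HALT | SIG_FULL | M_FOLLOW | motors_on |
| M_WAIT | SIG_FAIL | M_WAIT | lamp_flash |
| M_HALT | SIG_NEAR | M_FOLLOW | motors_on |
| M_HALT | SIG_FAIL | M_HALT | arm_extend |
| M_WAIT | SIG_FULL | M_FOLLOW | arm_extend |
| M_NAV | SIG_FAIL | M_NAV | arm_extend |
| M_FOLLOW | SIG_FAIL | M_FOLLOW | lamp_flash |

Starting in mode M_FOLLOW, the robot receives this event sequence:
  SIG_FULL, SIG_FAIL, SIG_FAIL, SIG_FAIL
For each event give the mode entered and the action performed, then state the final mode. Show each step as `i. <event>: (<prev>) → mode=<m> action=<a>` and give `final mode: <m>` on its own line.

final mode: M_WAIT

1. SIG_FULL: (M_FOLLOW) → mode=M_WAIT action=motors_on
2. SIG_FAIL: (M_WAIT) → mode=M_WAIT action=lamp_flash
3. SIG_FAIL: (M_WAIT) → mode=M_WAIT action=lamp_flash
4. SIG_FAIL: (M_WAIT) → mode=M_WAIT action=lamp_flash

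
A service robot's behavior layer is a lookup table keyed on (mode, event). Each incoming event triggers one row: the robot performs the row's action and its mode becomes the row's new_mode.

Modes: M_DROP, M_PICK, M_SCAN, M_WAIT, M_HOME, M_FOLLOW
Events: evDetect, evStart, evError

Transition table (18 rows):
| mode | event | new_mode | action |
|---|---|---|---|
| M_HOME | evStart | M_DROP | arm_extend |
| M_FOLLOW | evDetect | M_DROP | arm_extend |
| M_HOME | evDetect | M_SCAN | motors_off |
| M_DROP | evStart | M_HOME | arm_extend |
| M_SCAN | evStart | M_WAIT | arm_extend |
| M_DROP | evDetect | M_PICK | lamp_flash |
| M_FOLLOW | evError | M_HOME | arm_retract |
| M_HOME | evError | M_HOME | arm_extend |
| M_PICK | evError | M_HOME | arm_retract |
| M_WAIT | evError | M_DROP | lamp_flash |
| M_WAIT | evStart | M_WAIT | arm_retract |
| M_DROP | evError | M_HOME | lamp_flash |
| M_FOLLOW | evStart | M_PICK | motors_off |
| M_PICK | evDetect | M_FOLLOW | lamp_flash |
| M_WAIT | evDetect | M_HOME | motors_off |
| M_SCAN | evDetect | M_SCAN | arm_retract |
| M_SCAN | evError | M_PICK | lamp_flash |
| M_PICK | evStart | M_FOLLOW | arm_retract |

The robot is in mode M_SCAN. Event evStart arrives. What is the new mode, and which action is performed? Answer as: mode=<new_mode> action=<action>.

current mode = M_SCAN; filter table to that mode:
  (M_SCAN, evStart) → (M_WAIT, arm_extend)  ← event matches
  (M_SCAN, evDetect) → (M_SCAN, arm_retract)
  (M_SCAN, evError) → (M_PICK, lamp_flash)
event = evStart selects (M_WAIT, arm_extend)

mode=M_WAIT action=arm_extend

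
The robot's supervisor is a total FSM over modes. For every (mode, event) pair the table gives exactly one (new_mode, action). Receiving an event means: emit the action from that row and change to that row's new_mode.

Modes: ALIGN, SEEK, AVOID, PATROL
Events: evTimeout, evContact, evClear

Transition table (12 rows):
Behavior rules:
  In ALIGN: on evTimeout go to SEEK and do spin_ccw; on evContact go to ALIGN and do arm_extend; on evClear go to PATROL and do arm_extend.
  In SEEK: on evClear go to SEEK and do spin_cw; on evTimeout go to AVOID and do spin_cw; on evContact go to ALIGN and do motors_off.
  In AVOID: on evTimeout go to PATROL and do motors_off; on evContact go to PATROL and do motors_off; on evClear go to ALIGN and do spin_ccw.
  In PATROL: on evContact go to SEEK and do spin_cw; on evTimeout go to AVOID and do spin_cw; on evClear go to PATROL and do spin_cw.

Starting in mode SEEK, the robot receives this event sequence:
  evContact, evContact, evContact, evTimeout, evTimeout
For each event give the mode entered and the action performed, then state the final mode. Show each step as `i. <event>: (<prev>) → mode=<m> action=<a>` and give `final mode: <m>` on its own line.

final mode: AVOID

1. evContact: (SEEK) → mode=ALIGN action=motors_off
2. evContact: (ALIGN) → mode=ALIGN action=arm_extend
3. evContact: (ALIGN) → mode=ALIGN action=arm_extend
4. evTimeout: (ALIGN) → mode=SEEK action=spin_ccw
5. evTimeout: (SEEK) → mode=AVOID action=spin_cw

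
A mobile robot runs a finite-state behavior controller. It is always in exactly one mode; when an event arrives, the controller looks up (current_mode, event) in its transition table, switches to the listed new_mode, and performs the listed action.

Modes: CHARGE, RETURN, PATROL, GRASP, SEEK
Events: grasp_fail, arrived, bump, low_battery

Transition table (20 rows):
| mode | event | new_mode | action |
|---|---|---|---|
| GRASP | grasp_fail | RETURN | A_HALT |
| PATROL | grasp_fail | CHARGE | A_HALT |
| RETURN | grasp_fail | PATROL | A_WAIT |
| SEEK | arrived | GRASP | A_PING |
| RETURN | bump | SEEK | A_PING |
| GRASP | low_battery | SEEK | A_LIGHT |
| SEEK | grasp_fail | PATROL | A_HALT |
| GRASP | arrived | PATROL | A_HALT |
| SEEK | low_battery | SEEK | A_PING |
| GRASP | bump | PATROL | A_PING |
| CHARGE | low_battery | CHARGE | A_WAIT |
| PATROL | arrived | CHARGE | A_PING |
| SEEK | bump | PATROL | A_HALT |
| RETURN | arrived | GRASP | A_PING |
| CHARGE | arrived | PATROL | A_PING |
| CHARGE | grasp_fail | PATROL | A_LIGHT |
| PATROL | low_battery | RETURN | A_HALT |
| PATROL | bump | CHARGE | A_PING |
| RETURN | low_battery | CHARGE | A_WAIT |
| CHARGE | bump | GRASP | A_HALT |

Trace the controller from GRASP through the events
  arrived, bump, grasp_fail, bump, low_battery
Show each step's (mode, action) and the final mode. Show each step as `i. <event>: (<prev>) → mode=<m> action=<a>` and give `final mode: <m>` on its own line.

final mode: CHARGE

1. arrived: (GRASP) → mode=PATROL action=A_HALT
2. bump: (PATROL) → mode=CHARGE action=A_PING
3. grasp_fail: (CHARGE) → mode=PATROL action=A_LIGHT
4. bump: (PATROL) → mode=CHARGE action=A_PING
5. low_battery: (CHARGE) → mode=CHARGE action=A_WAIT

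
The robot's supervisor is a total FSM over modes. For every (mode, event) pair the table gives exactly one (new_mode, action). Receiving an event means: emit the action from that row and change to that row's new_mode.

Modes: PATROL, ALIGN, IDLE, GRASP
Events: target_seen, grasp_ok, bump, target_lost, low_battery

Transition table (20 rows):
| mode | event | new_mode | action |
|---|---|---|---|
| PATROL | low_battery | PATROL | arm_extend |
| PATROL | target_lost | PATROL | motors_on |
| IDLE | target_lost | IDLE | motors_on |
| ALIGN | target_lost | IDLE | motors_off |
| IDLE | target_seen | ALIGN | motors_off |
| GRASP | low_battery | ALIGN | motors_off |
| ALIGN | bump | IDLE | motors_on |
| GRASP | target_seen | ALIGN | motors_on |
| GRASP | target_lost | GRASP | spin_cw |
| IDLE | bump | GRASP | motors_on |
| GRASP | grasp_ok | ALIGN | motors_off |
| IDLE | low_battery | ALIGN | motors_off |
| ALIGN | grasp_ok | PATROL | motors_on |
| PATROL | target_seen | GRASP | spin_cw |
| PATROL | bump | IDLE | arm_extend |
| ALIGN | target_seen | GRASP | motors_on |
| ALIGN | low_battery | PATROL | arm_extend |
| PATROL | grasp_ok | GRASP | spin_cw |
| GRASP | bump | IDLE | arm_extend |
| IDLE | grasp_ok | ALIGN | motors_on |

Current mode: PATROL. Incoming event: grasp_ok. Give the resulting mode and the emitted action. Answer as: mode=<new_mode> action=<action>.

mode=GRASP action=spin_cw

current mode = PATROL; filter table to that mode:
  (PATROL, low_battery) → (PATROL, arm_extend)
  (PATROL, target_lost) → (PATROL, motors_on)
  (PATROL, target_seen) → (GRASP, spin_cw)
  (PATROL, bump) → (IDLE, arm_extend)
  (PATROL, grasp_ok) → (GRASP, spin_cw)  ← event matches
event = grasp_ok selects (GRASP, spin_cw)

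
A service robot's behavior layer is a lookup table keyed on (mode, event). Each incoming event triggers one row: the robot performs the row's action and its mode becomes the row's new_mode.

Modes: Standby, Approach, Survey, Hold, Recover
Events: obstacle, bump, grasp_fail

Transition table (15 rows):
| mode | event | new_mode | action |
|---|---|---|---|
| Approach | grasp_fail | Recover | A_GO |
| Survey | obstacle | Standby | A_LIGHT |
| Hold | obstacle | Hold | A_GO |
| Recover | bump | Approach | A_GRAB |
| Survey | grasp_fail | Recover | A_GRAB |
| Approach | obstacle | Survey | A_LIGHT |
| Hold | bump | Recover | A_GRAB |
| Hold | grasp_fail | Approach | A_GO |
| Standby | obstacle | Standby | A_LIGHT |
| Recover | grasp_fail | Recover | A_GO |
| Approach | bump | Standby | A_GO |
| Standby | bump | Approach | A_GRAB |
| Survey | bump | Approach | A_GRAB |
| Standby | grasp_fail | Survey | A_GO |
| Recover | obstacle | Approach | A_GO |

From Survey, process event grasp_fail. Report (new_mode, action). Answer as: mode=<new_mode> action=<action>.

mode=Recover action=A_GRAB

current mode = Survey; filter table to that mode:
  (Survey, obstacle) → (Standby, A_LIGHT)
  (Survey, grasp_fail) → (Recover, A_GRAB)  ← event matches
  (Survey, bump) → (Approach, A_GRAB)
event = grasp_fail selects (Recover, A_GRAB)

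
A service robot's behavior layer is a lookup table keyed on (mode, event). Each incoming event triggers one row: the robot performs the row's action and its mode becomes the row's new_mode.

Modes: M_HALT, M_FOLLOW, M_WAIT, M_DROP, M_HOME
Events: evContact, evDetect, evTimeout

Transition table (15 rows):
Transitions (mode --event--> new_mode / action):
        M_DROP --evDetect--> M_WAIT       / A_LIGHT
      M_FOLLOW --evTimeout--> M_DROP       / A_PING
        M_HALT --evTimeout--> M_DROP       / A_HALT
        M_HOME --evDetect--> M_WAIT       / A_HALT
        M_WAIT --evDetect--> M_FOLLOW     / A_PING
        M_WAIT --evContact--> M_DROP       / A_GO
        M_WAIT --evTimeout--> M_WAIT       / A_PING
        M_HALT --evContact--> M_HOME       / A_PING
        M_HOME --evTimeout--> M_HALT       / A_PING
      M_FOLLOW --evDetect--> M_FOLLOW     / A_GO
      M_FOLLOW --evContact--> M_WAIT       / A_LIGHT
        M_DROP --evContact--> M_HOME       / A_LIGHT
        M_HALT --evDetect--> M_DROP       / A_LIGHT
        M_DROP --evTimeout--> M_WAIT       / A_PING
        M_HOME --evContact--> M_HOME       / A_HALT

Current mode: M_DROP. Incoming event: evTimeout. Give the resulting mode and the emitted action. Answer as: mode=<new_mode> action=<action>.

current mode = M_DROP; filter table to that mode:
  (M_DROP, evDetect) → (M_WAIT, A_LIGHT)
  (M_DROP, evContact) → (M_HOME, A_LIGHT)
  (M_DROP, evTimeout) → (M_WAIT, A_PING)  ← event matches
event = evTimeout selects (M_WAIT, A_PING)

mode=M_WAIT action=A_PING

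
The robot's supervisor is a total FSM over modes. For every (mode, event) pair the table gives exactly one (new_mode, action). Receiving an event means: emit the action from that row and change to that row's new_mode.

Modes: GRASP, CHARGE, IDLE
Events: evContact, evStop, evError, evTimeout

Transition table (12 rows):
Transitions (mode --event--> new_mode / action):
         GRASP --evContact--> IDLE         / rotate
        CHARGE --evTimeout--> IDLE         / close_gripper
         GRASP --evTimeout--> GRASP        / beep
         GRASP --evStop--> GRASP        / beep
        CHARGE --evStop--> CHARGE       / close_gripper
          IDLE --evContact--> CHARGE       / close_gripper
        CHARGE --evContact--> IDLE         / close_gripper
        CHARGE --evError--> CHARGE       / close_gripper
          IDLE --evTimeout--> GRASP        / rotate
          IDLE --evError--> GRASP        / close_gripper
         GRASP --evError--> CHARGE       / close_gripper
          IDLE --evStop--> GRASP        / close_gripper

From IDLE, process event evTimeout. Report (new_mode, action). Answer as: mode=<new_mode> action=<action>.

current mode = IDLE; filter table to that mode:
  (IDLE, evContact) → (CHARGE, close_gripper)
  (IDLE, evTimeout) → (GRASP, rotate)  ← event matches
  (IDLE, evError) → (GRASP, close_gripper)
  (IDLE, evStop) → (GRASP, close_gripper)
event = evTimeout selects (GRASP, rotate)

mode=GRASP action=rotate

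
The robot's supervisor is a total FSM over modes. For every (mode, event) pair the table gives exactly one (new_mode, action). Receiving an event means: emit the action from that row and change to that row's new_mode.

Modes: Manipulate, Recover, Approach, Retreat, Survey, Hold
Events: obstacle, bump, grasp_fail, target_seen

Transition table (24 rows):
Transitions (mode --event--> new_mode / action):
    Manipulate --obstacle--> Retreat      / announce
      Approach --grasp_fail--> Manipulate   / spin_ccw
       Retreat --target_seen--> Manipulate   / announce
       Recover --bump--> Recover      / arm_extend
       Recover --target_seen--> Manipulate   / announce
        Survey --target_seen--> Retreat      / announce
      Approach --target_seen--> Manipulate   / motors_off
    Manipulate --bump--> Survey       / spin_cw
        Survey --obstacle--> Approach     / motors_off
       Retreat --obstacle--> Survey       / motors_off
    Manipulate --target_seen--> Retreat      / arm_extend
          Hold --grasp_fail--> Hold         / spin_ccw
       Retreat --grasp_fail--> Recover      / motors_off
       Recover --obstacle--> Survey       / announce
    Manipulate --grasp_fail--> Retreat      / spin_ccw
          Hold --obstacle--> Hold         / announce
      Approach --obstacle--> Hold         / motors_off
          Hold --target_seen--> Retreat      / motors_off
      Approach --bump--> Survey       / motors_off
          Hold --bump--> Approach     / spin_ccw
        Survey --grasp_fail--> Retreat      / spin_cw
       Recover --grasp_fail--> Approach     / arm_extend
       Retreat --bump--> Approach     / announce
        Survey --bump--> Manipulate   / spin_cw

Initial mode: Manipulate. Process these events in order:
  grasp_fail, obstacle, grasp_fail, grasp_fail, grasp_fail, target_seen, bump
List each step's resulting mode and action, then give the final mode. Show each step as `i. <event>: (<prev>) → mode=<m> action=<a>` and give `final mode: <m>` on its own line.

final mode: Survey

1. grasp_fail: (Manipulate) → mode=Retreat action=spin_ccw
2. obstacle: (Retreat) → mode=Survey action=motors_off
3. grasp_fail: (Survey) → mode=Retreat action=spin_cw
4. grasp_fail: (Retreat) → mode=Recover action=motors_off
5. grasp_fail: (Recover) → mode=Approach action=arm_extend
6. target_seen: (Approach) → mode=Manipulate action=motors_off
7. bump: (Manipulate) → mode=Survey action=spin_cw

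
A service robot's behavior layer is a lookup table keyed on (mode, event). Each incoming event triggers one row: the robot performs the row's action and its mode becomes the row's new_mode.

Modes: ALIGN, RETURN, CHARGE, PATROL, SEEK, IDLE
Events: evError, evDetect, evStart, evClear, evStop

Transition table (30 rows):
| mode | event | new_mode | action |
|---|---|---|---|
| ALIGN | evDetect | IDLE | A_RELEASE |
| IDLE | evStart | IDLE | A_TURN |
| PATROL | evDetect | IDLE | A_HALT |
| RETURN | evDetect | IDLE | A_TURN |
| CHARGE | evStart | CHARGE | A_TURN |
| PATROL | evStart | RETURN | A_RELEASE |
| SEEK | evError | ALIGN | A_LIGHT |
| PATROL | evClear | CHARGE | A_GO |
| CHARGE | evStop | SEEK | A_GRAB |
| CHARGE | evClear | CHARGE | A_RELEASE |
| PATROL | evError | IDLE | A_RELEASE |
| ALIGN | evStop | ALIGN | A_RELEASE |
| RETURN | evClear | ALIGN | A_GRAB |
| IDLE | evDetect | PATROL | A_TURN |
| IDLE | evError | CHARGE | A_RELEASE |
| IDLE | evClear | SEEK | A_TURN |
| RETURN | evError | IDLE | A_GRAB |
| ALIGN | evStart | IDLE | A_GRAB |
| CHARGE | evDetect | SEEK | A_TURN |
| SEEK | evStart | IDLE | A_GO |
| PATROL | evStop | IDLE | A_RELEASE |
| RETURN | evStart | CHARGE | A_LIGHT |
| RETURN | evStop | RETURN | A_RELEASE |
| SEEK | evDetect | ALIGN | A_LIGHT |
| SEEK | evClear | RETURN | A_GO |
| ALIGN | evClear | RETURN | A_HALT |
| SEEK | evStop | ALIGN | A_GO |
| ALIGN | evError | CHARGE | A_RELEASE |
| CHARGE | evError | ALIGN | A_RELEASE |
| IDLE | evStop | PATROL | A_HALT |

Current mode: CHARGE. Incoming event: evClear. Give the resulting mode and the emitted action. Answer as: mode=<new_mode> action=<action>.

mode=CHARGE action=A_RELEASE

current mode = CHARGE; filter table to that mode:
  (CHARGE, evStart) → (CHARGE, A_TURN)
  (CHARGE, evStop) → (SEEK, A_GRAB)
  (CHARGE, evClear) → (CHARGE, A_RELEASE)  ← event matches
  (CHARGE, evDetect) → (SEEK, A_TURN)
  (CHARGE, evError) → (ALIGN, A_RELEASE)
event = evClear selects (CHARGE, A_RELEASE)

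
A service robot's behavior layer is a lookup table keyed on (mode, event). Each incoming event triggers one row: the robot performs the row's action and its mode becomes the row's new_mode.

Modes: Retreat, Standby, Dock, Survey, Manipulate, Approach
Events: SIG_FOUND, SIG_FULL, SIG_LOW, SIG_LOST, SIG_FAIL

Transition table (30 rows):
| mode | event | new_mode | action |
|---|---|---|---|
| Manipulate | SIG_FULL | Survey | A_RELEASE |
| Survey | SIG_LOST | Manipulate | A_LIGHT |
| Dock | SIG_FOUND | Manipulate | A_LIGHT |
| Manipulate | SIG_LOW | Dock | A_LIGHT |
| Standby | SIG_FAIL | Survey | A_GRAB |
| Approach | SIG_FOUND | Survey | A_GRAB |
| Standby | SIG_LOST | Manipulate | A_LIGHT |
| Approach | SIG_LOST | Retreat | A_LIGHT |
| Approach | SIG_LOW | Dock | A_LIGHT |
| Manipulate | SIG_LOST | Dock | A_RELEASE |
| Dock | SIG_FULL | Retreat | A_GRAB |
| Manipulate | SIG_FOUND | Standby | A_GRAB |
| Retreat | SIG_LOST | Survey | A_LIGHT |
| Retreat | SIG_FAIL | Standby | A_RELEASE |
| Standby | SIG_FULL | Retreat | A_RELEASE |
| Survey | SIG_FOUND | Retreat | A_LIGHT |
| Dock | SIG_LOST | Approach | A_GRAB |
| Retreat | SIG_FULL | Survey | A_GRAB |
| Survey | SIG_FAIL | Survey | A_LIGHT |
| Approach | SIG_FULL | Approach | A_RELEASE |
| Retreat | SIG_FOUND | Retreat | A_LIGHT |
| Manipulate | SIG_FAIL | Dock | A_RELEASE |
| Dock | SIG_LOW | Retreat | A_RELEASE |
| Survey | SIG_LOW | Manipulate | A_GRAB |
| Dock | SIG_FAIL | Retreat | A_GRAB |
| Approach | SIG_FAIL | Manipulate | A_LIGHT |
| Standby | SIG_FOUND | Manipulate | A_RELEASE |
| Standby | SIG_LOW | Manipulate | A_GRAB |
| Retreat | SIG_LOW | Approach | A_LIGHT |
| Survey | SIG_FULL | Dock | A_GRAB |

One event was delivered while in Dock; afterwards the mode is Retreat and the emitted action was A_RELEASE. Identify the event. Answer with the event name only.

try SIG_FOUND: (Dock, SIG_FOUND) → (Manipulate, A_LIGHT)
try SIG_FULL: (Dock, SIG_FULL) → (Retreat, A_GRAB)
try SIG_LOW: (Dock, SIG_LOW) → (Retreat, A_RELEASE)  ← matches
try SIG_LOST: (Dock, SIG_LOST) → (Approach, A_GRAB)
try SIG_FAIL: (Dock, SIG_FAIL) → (Retreat, A_GRAB)

SIG_LOW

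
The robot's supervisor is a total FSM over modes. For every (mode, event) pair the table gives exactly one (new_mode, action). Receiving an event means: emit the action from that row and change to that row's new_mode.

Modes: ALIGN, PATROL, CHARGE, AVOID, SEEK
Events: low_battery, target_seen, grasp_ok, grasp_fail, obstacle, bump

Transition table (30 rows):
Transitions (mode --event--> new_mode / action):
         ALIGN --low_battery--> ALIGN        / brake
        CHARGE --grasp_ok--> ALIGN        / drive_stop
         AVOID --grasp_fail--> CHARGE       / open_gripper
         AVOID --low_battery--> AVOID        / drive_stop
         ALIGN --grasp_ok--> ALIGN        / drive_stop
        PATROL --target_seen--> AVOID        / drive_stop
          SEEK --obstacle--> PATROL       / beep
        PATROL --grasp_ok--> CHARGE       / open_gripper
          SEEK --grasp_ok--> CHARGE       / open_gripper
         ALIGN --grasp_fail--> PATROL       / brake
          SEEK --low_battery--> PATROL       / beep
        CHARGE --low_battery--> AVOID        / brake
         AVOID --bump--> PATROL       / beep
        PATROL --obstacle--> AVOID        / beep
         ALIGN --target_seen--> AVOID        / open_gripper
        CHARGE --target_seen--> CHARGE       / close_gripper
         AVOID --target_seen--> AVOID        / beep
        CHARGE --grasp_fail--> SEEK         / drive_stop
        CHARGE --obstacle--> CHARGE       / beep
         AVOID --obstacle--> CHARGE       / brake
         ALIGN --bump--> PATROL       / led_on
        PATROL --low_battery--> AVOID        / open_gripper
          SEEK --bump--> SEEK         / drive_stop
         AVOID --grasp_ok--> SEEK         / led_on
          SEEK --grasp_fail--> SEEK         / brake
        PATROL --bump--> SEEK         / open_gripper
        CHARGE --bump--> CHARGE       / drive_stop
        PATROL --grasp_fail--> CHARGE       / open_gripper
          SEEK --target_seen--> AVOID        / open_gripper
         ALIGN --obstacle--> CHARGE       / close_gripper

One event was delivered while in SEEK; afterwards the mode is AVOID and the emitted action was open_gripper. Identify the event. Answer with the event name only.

try low_battery: (SEEK, low_battery) → (PATROL, beep)
try target_seen: (SEEK, target_seen) → (AVOID, open_gripper)  ← matches
try grasp_ok: (SEEK, grasp_ok) → (CHARGE, open_gripper)
try grasp_fail: (SEEK, grasp_fail) → (SEEK, brake)
try obstacle: (SEEK, obstacle) → (PATROL, beep)
try bump: (SEEK, bump) → (SEEK, drive_stop)

target_seen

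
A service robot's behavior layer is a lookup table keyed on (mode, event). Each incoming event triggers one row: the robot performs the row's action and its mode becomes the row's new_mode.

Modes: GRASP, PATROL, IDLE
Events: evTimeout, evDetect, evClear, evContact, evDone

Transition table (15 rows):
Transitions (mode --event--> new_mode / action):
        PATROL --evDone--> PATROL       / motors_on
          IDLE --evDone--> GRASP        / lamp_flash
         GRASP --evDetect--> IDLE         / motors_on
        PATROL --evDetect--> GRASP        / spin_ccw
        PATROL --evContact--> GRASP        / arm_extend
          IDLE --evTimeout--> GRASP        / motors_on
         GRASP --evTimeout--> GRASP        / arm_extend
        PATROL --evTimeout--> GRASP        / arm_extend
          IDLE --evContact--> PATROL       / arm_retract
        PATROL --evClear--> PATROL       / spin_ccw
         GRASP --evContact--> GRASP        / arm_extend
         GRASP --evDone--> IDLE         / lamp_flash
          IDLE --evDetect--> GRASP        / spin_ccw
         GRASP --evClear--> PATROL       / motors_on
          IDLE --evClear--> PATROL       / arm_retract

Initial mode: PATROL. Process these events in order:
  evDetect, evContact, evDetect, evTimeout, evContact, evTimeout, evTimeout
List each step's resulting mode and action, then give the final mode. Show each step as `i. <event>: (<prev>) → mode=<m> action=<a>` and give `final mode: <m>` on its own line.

final mode: GRASP

1. evDetect: (PATROL) → mode=GRASP action=spin_ccw
2. evContact: (GRASP) → mode=GRASP action=arm_extend
3. evDetect: (GRASP) → mode=IDLE action=motors_on
4. evTimeout: (IDLE) → mode=GRASP action=motors_on
5. evContact: (GRASP) → mode=GRASP action=arm_extend
6. evTimeout: (GRASP) → mode=GRASP action=arm_extend
7. evTimeout: (GRASP) → mode=GRASP action=arm_extend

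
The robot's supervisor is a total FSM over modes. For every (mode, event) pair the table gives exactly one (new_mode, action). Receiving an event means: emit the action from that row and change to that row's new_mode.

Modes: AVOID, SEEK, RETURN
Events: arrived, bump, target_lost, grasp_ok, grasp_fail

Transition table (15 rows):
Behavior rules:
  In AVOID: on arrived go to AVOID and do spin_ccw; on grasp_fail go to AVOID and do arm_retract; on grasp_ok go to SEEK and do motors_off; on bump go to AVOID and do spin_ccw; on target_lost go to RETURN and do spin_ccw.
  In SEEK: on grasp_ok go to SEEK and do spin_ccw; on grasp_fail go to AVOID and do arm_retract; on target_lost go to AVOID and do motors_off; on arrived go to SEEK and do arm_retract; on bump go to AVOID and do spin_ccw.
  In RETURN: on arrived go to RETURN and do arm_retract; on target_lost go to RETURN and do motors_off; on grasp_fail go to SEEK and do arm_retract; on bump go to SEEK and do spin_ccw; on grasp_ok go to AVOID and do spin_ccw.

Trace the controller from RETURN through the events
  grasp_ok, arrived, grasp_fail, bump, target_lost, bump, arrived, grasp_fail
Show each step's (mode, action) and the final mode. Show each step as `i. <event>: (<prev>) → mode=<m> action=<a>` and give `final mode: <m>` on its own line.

1. grasp_ok: (RETURN) → mode=AVOID action=spin_ccw
2. arrived: (AVOID) → mode=AVOID action=spin_ccw
3. grasp_fail: (AVOID) → mode=AVOID action=arm_retract
4. bump: (AVOID) → mode=AVOID action=spin_ccw
5. target_lost: (AVOID) → mode=RETURN action=spin_ccw
6. bump: (RETURN) → mode=SEEK action=spin_ccw
7. arrived: (SEEK) → mode=SEEK action=arm_retract
8. grasp_fail: (SEEK) → mode=AVOID action=arm_retract

final mode: AVOID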